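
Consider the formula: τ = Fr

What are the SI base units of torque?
Units of each symbol in τ = Fr:
  F (force): kg·m/s²
  r (lever arm): m

Multiplying the contributions: [kg·m/s²] · [m]
Adding exponents of each base unit: kg: 1, m: 2, s: -2
SI base units of torque: kg·m²/s²

Answer: kg·m²/s²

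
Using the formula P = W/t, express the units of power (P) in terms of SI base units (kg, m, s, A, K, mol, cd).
Units of each symbol in P = W/t:
  W (work): kg·m²/s²
  t (time): s  → in the denominator, contributes 1/s

Multiplying the contributions: [kg·m²/s²] · [1/s]
Adding exponents of each base unit: kg: 1, m: 2, s: -3
SI base units of power: kg·m²/s³

Answer: kg·m²/s³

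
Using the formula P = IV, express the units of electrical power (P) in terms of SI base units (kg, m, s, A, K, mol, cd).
Units of each symbol in P = IV:
  I (current): A
  V (voltage, in volts): kg·m²/(s³·A)

Multiplying the contributions: [A] · [kg·m²/(s³·A)]
Adding exponents of each base unit: kg: 1, m: 2, s: -3
SI base units of electrical power: kg·m²/s³

Answer: kg·m²/s³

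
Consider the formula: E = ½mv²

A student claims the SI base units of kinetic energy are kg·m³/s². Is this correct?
Units of each symbol in E = ½mv²:
  m (mass): kg
  v (speed): m/s  → to the power 2, contributes m²/s²
  The factor ½ is dimensionless.

Multiplying the contributions: [kg] · [m²/s²]
Adding exponents of each base unit: kg: 1, m: 2, s: -2
SI base units of kinetic energy: kg·m²/s²

The claimed units kg·m³/s² (exponents kg: 1, m: 3, s: -2) do not match the derived units kg·m²/s² (exponents kg: 1, m: 2, s: -2), so the claim is incorrect.

Answer: No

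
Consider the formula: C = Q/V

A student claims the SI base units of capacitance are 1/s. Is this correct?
Units of each symbol in C = Q/V:
  Q (charge, in coulombs): s·A
  V (voltage, in volts): kg·m²/(s³·A)  → in the denominator, contributes s³·A/(kg·m²)

Multiplying the contributions: [s·A] · [s³·A/(kg·m²)]
Adding exponents of each base unit: kg: -1, m: -2, s: 4, A: 2
SI base units of capacitance: s⁴·A²/(kg·m²)

The claimed units 1/s (exponents s: -1) do not match the derived units s⁴·A²/(kg·m²) (exponents kg: -1, m: -2, s: 4, A: 2), so the claim is incorrect.

Answer: No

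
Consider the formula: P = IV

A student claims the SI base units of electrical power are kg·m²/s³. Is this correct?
Units of each symbol in P = IV:
  I (current): A
  V (voltage, in volts): kg·m²/(s³·A)

Multiplying the contributions: [A] · [kg·m²/(s³·A)]
Adding exponents of each base unit: kg: 1, m: 2, s: -3
SI base units of electrical power: kg·m²/s³

The claimed units kg·m²/s³ match the derived units, so the claim is correct.

Answer: Yes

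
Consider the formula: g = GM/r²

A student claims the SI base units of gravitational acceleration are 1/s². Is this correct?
Units of each symbol in g = GM/r²:
  G (gravitational constant): m³/(kg·s²)
  M (mass): kg
  r (distance): m  → to the power 2 in the denominator, contributes 1/m²

Multiplying the contributions: [m³/(kg·s²)] · [kg] · [1/m²]
Adding exponents of each base unit: m: 1, s: -2
SI base units of gravitational acceleration: m/s²

The claimed units 1/s² (exponents s: -2) do not match the derived units m/s² (exponents m: 1, s: -2), so the claim is incorrect.

Answer: No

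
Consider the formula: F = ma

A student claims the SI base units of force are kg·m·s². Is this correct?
Units of each symbol in F = ma:
  m (mass): kg
  a (acceleration): m/s²

Multiplying the contributions: [kg] · [m/s²]
Adding exponents of each base unit: kg: 1, m: 1, s: -2
SI base units of force: kg·m/s²

The claimed units kg·m·s² (exponents kg: 1, m: 1, s: 2) do not match the derived units kg·m/s² (exponents kg: 1, m: 1, s: -2), so the claim is incorrect.

Answer: No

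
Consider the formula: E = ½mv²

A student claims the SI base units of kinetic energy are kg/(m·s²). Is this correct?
Units of each symbol in E = ½mv²:
  m (mass): kg
  v (speed): m/s  → to the power 2, contributes m²/s²
  The factor ½ is dimensionless.

Multiplying the contributions: [kg] · [m²/s²]
Adding exponents of each base unit: kg: 1, m: 2, s: -2
SI base units of kinetic energy: kg·m²/s²

The claimed units kg/(m·s²) (exponents kg: 1, m: -1, s: -2) do not match the derived units kg·m²/s² (exponents kg: 1, m: 2, s: -2), so the claim is incorrect.

Answer: No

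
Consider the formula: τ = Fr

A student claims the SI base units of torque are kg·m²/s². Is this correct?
Units of each symbol in τ = Fr:
  F (force): kg·m/s²
  r (lever arm): m

Multiplying the contributions: [kg·m/s²] · [m]
Adding exponents of each base unit: kg: 1, m: 2, s: -2
SI base units of torque: kg·m²/s²

The claimed units kg·m²/s² match the derived units, so the claim is correct.

Answer: Yes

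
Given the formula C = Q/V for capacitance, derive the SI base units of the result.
Units of each symbol in C = Q/V:
  Q (charge, in coulombs): s·A
  V (voltage, in volts): kg·m²/(s³·A)  → in the denominator, contributes s³·A/(kg·m²)

Multiplying the contributions: [s·A] · [s³·A/(kg·m²)]
Adding exponents of each base unit: kg: -1, m: -2, s: 4, A: 2
SI base units of capacitance: s⁴·A²/(kg·m²)

Answer: s⁴·A²/(kg·m²)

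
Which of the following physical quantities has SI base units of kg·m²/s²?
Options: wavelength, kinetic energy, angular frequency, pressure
Checking the SI base units of each option:
  wavelength (λ = v/f): m  ✗
  kinetic energy (E = ½mv²): kg·m²/s²  ✓ matches
  angular frequency (ω = 2πf): 1/s  ✗
  pressure (P = F/A): kg/(m·s²)  ✗

Only kinetic energy has units kg·m²/s².

Answer: kinetic energy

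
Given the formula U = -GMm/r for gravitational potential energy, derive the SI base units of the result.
Units of each symbol in U = -GMm/r:
  G (gravitational constant): m³/(kg·s²)
  M (mass): kg
  m (mass): kg
  r (distance): m  → in the denominator, contributes 1/m
  The minus sign does not affect the units.

Multiplying the contributions: [m³/(kg·s²)] · [kg] · [kg] · [1/m]
Adding exponents of each base unit: kg: 1, m: 2, s: -2
SI base units of gravitational potential energy: kg·m²/s²

Answer: kg·m²/s²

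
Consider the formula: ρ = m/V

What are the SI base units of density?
Units of each symbol in ρ = m/V:
  m (mass): kg
  V (volume): m³  → in the denominator, contributes 1/m³

Multiplying the contributions: [kg] · [1/m³]
Adding exponents of each base unit: kg: 1, m: -3
SI base units of density: kg/m³

Answer: kg/m³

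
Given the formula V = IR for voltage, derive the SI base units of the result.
Units of each symbol in V = IR:
  I (current): A
  R (resistance, in ohms): kg·m²/(s³·A²)

Multiplying the contributions: [A] · [kg·m²/(s³·A²)]
Adding exponents of each base unit: kg: 1, m: 2, s: -3, A: -1
SI base units of voltage: kg·m²/(s³·A)

Answer: kg·m²/(s³·A)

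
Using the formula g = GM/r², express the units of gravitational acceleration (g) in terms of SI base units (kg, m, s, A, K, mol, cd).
Units of each symbol in g = GM/r²:
  G (gravitational constant): m³/(kg·s²)
  M (mass): kg
  r (distance): m  → to the power 2 in the denominator, contributes 1/m²

Multiplying the contributions: [m³/(kg·s²)] · [kg] · [1/m²]
Adding exponents of each base unit: m: 1, s: -2
SI base units of gravitational acceleration: m/s²

Answer: m/s²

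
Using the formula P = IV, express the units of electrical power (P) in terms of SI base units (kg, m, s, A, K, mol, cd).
Units of each symbol in P = IV:
  I (current): A
  V (voltage, in volts): kg·m²/(s³·A)

Multiplying the contributions: [A] · [kg·m²/(s³·A)]
Adding exponents of each base unit: kg: 1, m: 2, s: -3
SI base units of electrical power: kg·m²/s³

Answer: kg·m²/s³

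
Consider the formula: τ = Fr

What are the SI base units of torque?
Units of each symbol in τ = Fr:
  F (force): kg·m/s²
  r (lever arm): m

Multiplying the contributions: [kg·m/s²] · [m]
Adding exponents of each base unit: kg: 1, m: 2, s: -2
SI base units of torque: kg·m²/s²

Answer: kg·m²/s²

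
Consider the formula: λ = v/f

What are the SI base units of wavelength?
Units of each symbol in λ = v/f:
  v (wave speed): m/s
  f (frequency): 1/s  → in the denominator, contributes s

Multiplying the contributions: [m/s] · [s]
Adding exponents of each base unit: m: 1
SI base units of wavelength: m

Answer: m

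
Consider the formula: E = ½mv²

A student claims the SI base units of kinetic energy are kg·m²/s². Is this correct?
Units of each symbol in E = ½mv²:
  m (mass): kg
  v (speed): m/s  → to the power 2, contributes m²/s²
  The factor ½ is dimensionless.

Multiplying the contributions: [kg] · [m²/s²]
Adding exponents of each base unit: kg: 1, m: 2, s: -2
SI base units of kinetic energy: kg·m²/s²

The claimed units kg·m²/s² match the derived units, so the claim is correct.

Answer: Yes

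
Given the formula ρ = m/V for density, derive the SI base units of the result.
Units of each symbol in ρ = m/V:
  m (mass): kg
  V (volume): m³  → in the denominator, contributes 1/m³

Multiplying the contributions: [kg] · [1/m³]
Adding exponents of each base unit: kg: 1, m: -3
SI base units of density: kg/m³

Answer: kg/m³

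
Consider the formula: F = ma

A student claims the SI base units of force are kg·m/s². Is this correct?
Units of each symbol in F = ma:
  m (mass): kg
  a (acceleration): m/s²

Multiplying the contributions: [kg] · [m/s²]
Adding exponents of each base unit: kg: 1, m: 1, s: -2
SI base units of force: kg·m/s²

The claimed units kg·m/s² match the derived units, so the claim is correct.

Answer: Yes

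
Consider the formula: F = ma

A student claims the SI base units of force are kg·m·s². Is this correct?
Units of each symbol in F = ma:
  m (mass): kg
  a (acceleration): m/s²

Multiplying the contributions: [kg] · [m/s²]
Adding exponents of each base unit: kg: 1, m: 1, s: -2
SI base units of force: kg·m/s²

The claimed units kg·m·s² (exponents kg: 1, m: 1, s: 2) do not match the derived units kg·m/s² (exponents kg: 1, m: 1, s: -2), so the claim is incorrect.

Answer: No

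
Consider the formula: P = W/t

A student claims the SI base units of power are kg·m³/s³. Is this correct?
Units of each symbol in P = W/t:
  W (work): kg·m²/s²
  t (time): s  → in the denominator, contributes 1/s

Multiplying the contributions: [kg·m²/s²] · [1/s]
Adding exponents of each base unit: kg: 1, m: 2, s: -3
SI base units of power: kg·m²/s³

The claimed units kg·m³/s³ (exponents kg: 1, m: 3, s: -3) do not match the derived units kg·m²/s³ (exponents kg: 1, m: 2, s: -3), so the claim is incorrect.

Answer: No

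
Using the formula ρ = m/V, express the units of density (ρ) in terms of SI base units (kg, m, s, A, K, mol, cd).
Units of each symbol in ρ = m/V:
  m (mass): kg
  V (volume): m³  → in the denominator, contributes 1/m³

Multiplying the contributions: [kg] · [1/m³]
Adding exponents of each base unit: kg: 1, m: -3
SI base units of density: kg/m³

Answer: kg/m³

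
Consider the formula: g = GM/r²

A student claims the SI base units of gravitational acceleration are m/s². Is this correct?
Units of each symbol in g = GM/r²:
  G (gravitational constant): m³/(kg·s²)
  M (mass): kg
  r (distance): m  → to the power 2 in the denominator, contributes 1/m²

Multiplying the contributions: [m³/(kg·s²)] · [kg] · [1/m²]
Adding exponents of each base unit: m: 1, s: -2
SI base units of gravitational acceleration: m/s²

The claimed units m/s² match the derived units, so the claim is correct.

Answer: Yes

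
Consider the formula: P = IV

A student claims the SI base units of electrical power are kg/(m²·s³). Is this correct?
Units of each symbol in P = IV:
  I (current): A
  V (voltage, in volts): kg·m²/(s³·A)

Multiplying the contributions: [A] · [kg·m²/(s³·A)]
Adding exponents of each base unit: kg: 1, m: 2, s: -3
SI base units of electrical power: kg·m²/s³

The claimed units kg/(m²·s³) (exponents kg: 1, m: -2, s: -3) do not match the derived units kg·m²/s³ (exponents kg: 1, m: 2, s: -3), so the claim is incorrect.

Answer: No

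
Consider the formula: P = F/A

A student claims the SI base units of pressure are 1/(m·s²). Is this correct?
Units of each symbol in P = F/A:
  F (force): kg·m/s²
  A (area): m²  → in the denominator, contributes 1/m²

Multiplying the contributions: [kg·m/s²] · [1/m²]
Adding exponents of each base unit: kg: 1, m: -1, s: -2
SI base units of pressure: kg/(m·s²)

The claimed units 1/(m·s²) (exponents m: -1, s: -2) do not match the derived units kg/(m·s²) (exponents kg: 1, m: -1, s: -2), so the claim is incorrect.

Answer: No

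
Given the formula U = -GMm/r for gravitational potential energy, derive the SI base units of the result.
Units of each symbol in U = -GMm/r:
  G (gravitational constant): m³/(kg·s²)
  M (mass): kg
  m (mass): kg
  r (distance): m  → in the denominator, contributes 1/m
  The minus sign does not affect the units.

Multiplying the contributions: [m³/(kg·s²)] · [kg] · [kg] · [1/m]
Adding exponents of each base unit: kg: 1, m: 2, s: -2
SI base units of gravitational potential energy: kg·m²/s²

Answer: kg·m²/s²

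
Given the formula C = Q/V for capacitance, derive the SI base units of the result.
Units of each symbol in C = Q/V:
  Q (charge, in coulombs): s·A
  V (voltage, in volts): kg·m²/(s³·A)  → in the denominator, contributes s³·A/(kg·m²)

Multiplying the contributions: [s·A] · [s³·A/(kg·m²)]
Adding exponents of each base unit: kg: -1, m: -2, s: 4, A: 2
SI base units of capacitance: s⁴·A²/(kg·m²)

Answer: s⁴·A²/(kg·m²)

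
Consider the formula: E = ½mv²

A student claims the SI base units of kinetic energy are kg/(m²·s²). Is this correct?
Units of each symbol in E = ½mv²:
  m (mass): kg
  v (speed): m/s  → to the power 2, contributes m²/s²
  The factor ½ is dimensionless.

Multiplying the contributions: [kg] · [m²/s²]
Adding exponents of each base unit: kg: 1, m: 2, s: -2
SI base units of kinetic energy: kg·m²/s²

The claimed units kg/(m²·s²) (exponents kg: 1, m: -2, s: -2) do not match the derived units kg·m²/s² (exponents kg: 1, m: 2, s: -2), so the claim is incorrect.

Answer: No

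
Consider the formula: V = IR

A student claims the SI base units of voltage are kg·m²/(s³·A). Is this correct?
Units of each symbol in V = IR:
  I (current): A
  R (resistance, in ohms): kg·m²/(s³·A²)

Multiplying the contributions: [A] · [kg·m²/(s³·A²)]
Adding exponents of each base unit: kg: 1, m: 2, s: -3, A: -1
SI base units of voltage: kg·m²/(s³·A)

The claimed units kg·m²/(s³·A) match the derived units, so the claim is correct.

Answer: Yes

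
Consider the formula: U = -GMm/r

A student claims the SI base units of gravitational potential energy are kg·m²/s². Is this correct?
Units of each symbol in U = -GMm/r:
  G (gravitational constant): m³/(kg·s²)
  M (mass): kg
  m (mass): kg
  r (distance): m  → in the denominator, contributes 1/m
  The minus sign does not affect the units.

Multiplying the contributions: [m³/(kg·s²)] · [kg] · [kg] · [1/m]
Adding exponents of each base unit: kg: 1, m: 2, s: -2
SI base units of gravitational potential energy: kg·m²/s²

The claimed units kg·m²/s² match the derived units, so the claim is correct.

Answer: Yes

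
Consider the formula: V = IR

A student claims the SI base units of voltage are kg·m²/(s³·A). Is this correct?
Units of each symbol in V = IR:
  I (current): A
  R (resistance, in ohms): kg·m²/(s³·A²)

Multiplying the contributions: [A] · [kg·m²/(s³·A²)]
Adding exponents of each base unit: kg: 1, m: 2, s: -3, A: -1
SI base units of voltage: kg·m²/(s³·A)

The claimed units kg·m²/(s³·A) match the derived units, so the claim is correct.

Answer: Yes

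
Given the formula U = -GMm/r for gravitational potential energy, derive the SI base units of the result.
Units of each symbol in U = -GMm/r:
  G (gravitational constant): m³/(kg·s²)
  M (mass): kg
  m (mass): kg
  r (distance): m  → in the denominator, contributes 1/m
  The minus sign does not affect the units.

Multiplying the contributions: [m³/(kg·s²)] · [kg] · [kg] · [1/m]
Adding exponents of each base unit: kg: 1, m: 2, s: -2
SI base units of gravitational potential energy: kg·m²/s²

Answer: kg·m²/s²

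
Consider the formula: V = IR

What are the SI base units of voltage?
Units of each symbol in V = IR:
  I (current): A
  R (resistance, in ohms): kg·m²/(s³·A²)

Multiplying the contributions: [A] · [kg·m²/(s³·A²)]
Adding exponents of each base unit: kg: 1, m: 2, s: -3, A: -1
SI base units of voltage: kg·m²/(s³·A)

Answer: kg·m²/(s³·A)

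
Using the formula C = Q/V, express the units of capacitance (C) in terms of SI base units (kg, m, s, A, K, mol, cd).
Units of each symbol in C = Q/V:
  Q (charge, in coulombs): s·A
  V (voltage, in volts): kg·m²/(s³·A)  → in the denominator, contributes s³·A/(kg·m²)

Multiplying the contributions: [s·A] · [s³·A/(kg·m²)]
Adding exponents of each base unit: kg: -1, m: -2, s: 4, A: 2
SI base units of capacitance: s⁴·A²/(kg·m²)

Answer: s⁴·A²/(kg·m²)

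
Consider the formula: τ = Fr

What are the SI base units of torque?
Units of each symbol in τ = Fr:
  F (force): kg·m/s²
  r (lever arm): m

Multiplying the contributions: [kg·m/s²] · [m]
Adding exponents of each base unit: kg: 1, m: 2, s: -2
SI base units of torque: kg·m²/s²

Answer: kg·m²/s²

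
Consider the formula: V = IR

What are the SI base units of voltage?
Units of each symbol in V = IR:
  I (current): A
  R (resistance, in ohms): kg·m²/(s³·A²)

Multiplying the contributions: [A] · [kg·m²/(s³·A²)]
Adding exponents of each base unit: kg: 1, m: 2, s: -3, A: -1
SI base units of voltage: kg·m²/(s³·A)

Answer: kg·m²/(s³·A)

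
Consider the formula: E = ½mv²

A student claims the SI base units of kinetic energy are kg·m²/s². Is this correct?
Units of each symbol in E = ½mv²:
  m (mass): kg
  v (speed): m/s  → to the power 2, contributes m²/s²
  The factor ½ is dimensionless.

Multiplying the contributions: [kg] · [m²/s²]
Adding exponents of each base unit: kg: 1, m: 2, s: -2
SI base units of kinetic energy: kg·m²/s²

The claimed units kg·m²/s² match the derived units, so the claim is correct.

Answer: Yes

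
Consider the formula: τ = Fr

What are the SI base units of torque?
Units of each symbol in τ = Fr:
  F (force): kg·m/s²
  r (lever arm): m

Multiplying the contributions: [kg·m/s²] · [m]
Adding exponents of each base unit: kg: 1, m: 2, s: -2
SI base units of torque: kg·m²/s²

Answer: kg·m²/s²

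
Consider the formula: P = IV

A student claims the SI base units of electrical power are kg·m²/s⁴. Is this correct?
Units of each symbol in P = IV:
  I (current): A
  V (voltage, in volts): kg·m²/(s³·A)

Multiplying the contributions: [A] · [kg·m²/(s³·A)]
Adding exponents of each base unit: kg: 1, m: 2, s: -3
SI base units of electrical power: kg·m²/s³

The claimed units kg·m²/s⁴ (exponents kg: 1, m: 2, s: -4) do not match the derived units kg·m²/s³ (exponents kg: 1, m: 2, s: -3), so the claim is incorrect.

Answer: No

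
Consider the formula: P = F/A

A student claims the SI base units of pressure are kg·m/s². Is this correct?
Units of each symbol in P = F/A:
  F (force): kg·m/s²
  A (area): m²  → in the denominator, contributes 1/m²

Multiplying the contributions: [kg·m/s²] · [1/m²]
Adding exponents of each base unit: kg: 1, m: -1, s: -2
SI base units of pressure: kg/(m·s²)

The claimed units kg·m/s² (exponents kg: 1, m: 1, s: -2) do not match the derived units kg/(m·s²) (exponents kg: 1, m: -1, s: -2), so the claim is incorrect.

Answer: No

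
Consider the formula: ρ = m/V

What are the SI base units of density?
Units of each symbol in ρ = m/V:
  m (mass): kg
  V (volume): m³  → in the denominator, contributes 1/m³

Multiplying the contributions: [kg] · [1/m³]
Adding exponents of each base unit: kg: 1, m: -3
SI base units of density: kg/m³

Answer: kg/m³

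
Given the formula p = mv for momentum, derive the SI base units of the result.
Units of each symbol in p = mv:
  m (mass): kg
  v (velocity): m/s

Multiplying the contributions: [kg] · [m/s]
Adding exponents of each base unit: kg: 1, m: 1, s: -1
SI base units of momentum: kg·m/s

Answer: kg·m/s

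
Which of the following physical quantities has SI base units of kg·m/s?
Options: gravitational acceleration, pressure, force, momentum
Checking the SI base units of each option:
  gravitational acceleration (g = GM/r²): m/s²  ✗
  pressure (P = F/A): kg/(m·s²)  ✗
  force (F = ma): kg·m/s²  ✗
  momentum (p = mv): kg·m/s  ✓ matches

Only momentum has units kg·m/s.

Answer: momentum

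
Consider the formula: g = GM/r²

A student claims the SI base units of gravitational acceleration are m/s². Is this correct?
Units of each symbol in g = GM/r²:
  G (gravitational constant): m³/(kg·s²)
  M (mass): kg
  r (distance): m  → to the power 2 in the denominator, contributes 1/m²

Multiplying the contributions: [m³/(kg·s²)] · [kg] · [1/m²]
Adding exponents of each base unit: m: 1, s: -2
SI base units of gravitational acceleration: m/s²

The claimed units m/s² match the derived units, so the claim is correct.

Answer: Yes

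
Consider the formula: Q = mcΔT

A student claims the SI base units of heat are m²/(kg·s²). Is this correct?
Units of each symbol in Q = mcΔT:
  m (mass): kg
  c (specific heat capacity, in J/(kg·K)): m²/(s²·K)
  ΔT (temperature change): K

Multiplying the contributions: [kg] · [m²/(s²·K)] · [K]
Adding exponents of each base unit: kg: 1, m: 2, s: -2
SI base units of heat: kg·m²/s²

The claimed units m²/(kg·s²) (exponents kg: -1, m: 2, s: -2) do not match the derived units kg·m²/s² (exponents kg: 1, m: 2, s: -2), so the claim is incorrect.

Answer: No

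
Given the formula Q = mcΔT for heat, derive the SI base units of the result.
Units of each symbol in Q = mcΔT:
  m (mass): kg
  c (specific heat capacity, in J/(kg·K)): m²/(s²·K)
  ΔT (temperature change): K

Multiplying the contributions: [kg] · [m²/(s²·K)] · [K]
Adding exponents of each base unit: kg: 1, m: 2, s: -2
SI base units of heat: kg·m²/s²

Answer: kg·m²/s²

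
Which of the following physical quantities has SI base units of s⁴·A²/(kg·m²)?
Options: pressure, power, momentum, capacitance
Checking the SI base units of each option:
  pressure (P = F/A): kg/(m·s²)  ✗
  power (P = W/t): kg·m²/s³  ✗
  momentum (p = mv): kg·m/s  ✗
  capacitance (C = Q/V): s⁴·A²/(kg·m²)  ✓ matches

Only capacitance has units s⁴·A²/(kg·m²).

Answer: capacitance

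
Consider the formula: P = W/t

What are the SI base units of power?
Units of each symbol in P = W/t:
  W (work): kg·m²/s²
  t (time): s  → in the denominator, contributes 1/s

Multiplying the contributions: [kg·m²/s²] · [1/s]
Adding exponents of each base unit: kg: 1, m: 2, s: -3
SI base units of power: kg·m²/s³

Answer: kg·m²/s³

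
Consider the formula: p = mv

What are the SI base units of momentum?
Units of each symbol in p = mv:
  m (mass): kg
  v (velocity): m/s

Multiplying the contributions: [kg] · [m/s]
Adding exponents of each base unit: kg: 1, m: 1, s: -1
SI base units of momentum: kg·m/s

Answer: kg·m/s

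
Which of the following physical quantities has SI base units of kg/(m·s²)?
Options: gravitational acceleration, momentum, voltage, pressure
Checking the SI base units of each option:
  gravitational acceleration (g = GM/r²): m/s²  ✗
  momentum (p = mv): kg·m/s  ✗
  voltage (V = IR): kg·m²/(s³·A)  ✗
  pressure (P = F/A): kg/(m·s²)  ✓ matches

Only pressure has units kg/(m·s²).

Answer: pressure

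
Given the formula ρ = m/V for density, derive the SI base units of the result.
Units of each symbol in ρ = m/V:
  m (mass): kg
  V (volume): m³  → in the denominator, contributes 1/m³

Multiplying the contributions: [kg] · [1/m³]
Adding exponents of each base unit: kg: 1, m: -3
SI base units of density: kg/m³

Answer: kg/m³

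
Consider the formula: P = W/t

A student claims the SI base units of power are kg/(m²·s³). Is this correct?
Units of each symbol in P = W/t:
  W (work): kg·m²/s²
  t (time): s  → in the denominator, contributes 1/s

Multiplying the contributions: [kg·m²/s²] · [1/s]
Adding exponents of each base unit: kg: 1, m: 2, s: -3
SI base units of power: kg·m²/s³

The claimed units kg/(m²·s³) (exponents kg: 1, m: -2, s: -3) do not match the derived units kg·m²/s³ (exponents kg: 1, m: 2, s: -3), so the claim is incorrect.

Answer: No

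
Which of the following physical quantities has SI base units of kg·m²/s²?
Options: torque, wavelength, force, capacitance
Checking the SI base units of each option:
  torque (τ = Fr): kg·m²/s²  ✓ matches
  wavelength (λ = v/f): m  ✗
  force (F = ma): kg·m/s²  ✗
  capacitance (C = Q/V): s⁴·A²/(kg·m²)  ✗

Only torque has units kg·m²/s².

Answer: torque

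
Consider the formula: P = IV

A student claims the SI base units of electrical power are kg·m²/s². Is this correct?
Units of each symbol in P = IV:
  I (current): A
  V (voltage, in volts): kg·m²/(s³·A)

Multiplying the contributions: [A] · [kg·m²/(s³·A)]
Adding exponents of each base unit: kg: 1, m: 2, s: -3
SI base units of electrical power: kg·m²/s³

The claimed units kg·m²/s² (exponents kg: 1, m: 2, s: -2) do not match the derived units kg·m²/s³ (exponents kg: 1, m: 2, s: -3), so the claim is incorrect.

Answer: No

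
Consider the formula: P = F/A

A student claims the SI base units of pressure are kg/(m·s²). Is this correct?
Units of each symbol in P = F/A:
  F (force): kg·m/s²
  A (area): m²  → in the denominator, contributes 1/m²

Multiplying the contributions: [kg·m/s²] · [1/m²]
Adding exponents of each base unit: kg: 1, m: -1, s: -2
SI base units of pressure: kg/(m·s²)

The claimed units kg/(m·s²) match the derived units, so the claim is correct.

Answer: Yes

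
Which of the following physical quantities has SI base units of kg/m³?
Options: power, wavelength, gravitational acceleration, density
Checking the SI base units of each option:
  power (P = W/t): kg·m²/s³  ✗
  wavelength (λ = v/f): m  ✗
  gravitational acceleration (g = GM/r²): m/s²  ✗
  density (ρ = m/V): kg/m³  ✓ matches

Only density has units kg/m³.

Answer: density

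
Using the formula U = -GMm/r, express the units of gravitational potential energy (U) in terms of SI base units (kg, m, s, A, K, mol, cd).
Units of each symbol in U = -GMm/r:
  G (gravitational constant): m³/(kg·s²)
  M (mass): kg
  m (mass): kg
  r (distance): m  → in the denominator, contributes 1/m
  The minus sign does not affect the units.

Multiplying the contributions: [m³/(kg·s²)] · [kg] · [kg] · [1/m]
Adding exponents of each base unit: kg: 1, m: 2, s: -2
SI base units of gravitational potential energy: kg·m²/s²

Answer: kg·m²/s²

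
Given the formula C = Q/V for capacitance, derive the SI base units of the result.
Units of each symbol in C = Q/V:
  Q (charge, in coulombs): s·A
  V (voltage, in volts): kg·m²/(s³·A)  → in the denominator, contributes s³·A/(kg·m²)

Multiplying the contributions: [s·A] · [s³·A/(kg·m²)]
Adding exponents of each base unit: kg: -1, m: -2, s: 4, A: 2
SI base units of capacitance: s⁴·A²/(kg·m²)

Answer: s⁴·A²/(kg·m²)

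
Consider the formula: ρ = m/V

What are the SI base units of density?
Units of each symbol in ρ = m/V:
  m (mass): kg
  V (volume): m³  → in the denominator, contributes 1/m³

Multiplying the contributions: [kg] · [1/m³]
Adding exponents of each base unit: kg: 1, m: -3
SI base units of density: kg/m³

Answer: kg/m³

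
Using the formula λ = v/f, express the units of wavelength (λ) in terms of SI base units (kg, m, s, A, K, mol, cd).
Units of each symbol in λ = v/f:
  v (wave speed): m/s
  f (frequency): 1/s  → in the denominator, contributes s

Multiplying the contributions: [m/s] · [s]
Adding exponents of each base unit: m: 1
SI base units of wavelength: m

Answer: m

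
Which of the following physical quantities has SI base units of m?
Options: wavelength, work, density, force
Checking the SI base units of each option:
  wavelength (λ = v/f): m  ✓ matches
  work (W = Fd): kg·m²/s²  ✗
  density (ρ = m/V): kg/m³  ✗
  force (F = ma): kg·m/s²  ✗

Only wavelength has units m.

Answer: wavelength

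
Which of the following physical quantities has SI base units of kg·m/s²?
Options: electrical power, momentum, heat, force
Checking the SI base units of each option:
  electrical power (P = IV): kg·m²/s³  ✗
  momentum (p = mv): kg·m/s  ✗
  heat (Q = mcΔT): kg·m²/s²  ✗
  force (F = ma): kg·m/s²  ✓ matches

Only force has units kg·m/s².

Answer: force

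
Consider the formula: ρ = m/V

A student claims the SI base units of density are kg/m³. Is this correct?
Units of each symbol in ρ = m/V:
  m (mass): kg
  V (volume): m³  → in the denominator, contributes 1/m³

Multiplying the contributions: [kg] · [1/m³]
Adding exponents of each base unit: kg: 1, m: -3
SI base units of density: kg/m³

The claimed units kg/m³ match the derived units, so the claim is correct.

Answer: Yes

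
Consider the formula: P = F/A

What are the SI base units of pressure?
Units of each symbol in P = F/A:
  F (force): kg·m/s²
  A (area): m²  → in the denominator, contributes 1/m²

Multiplying the contributions: [kg·m/s²] · [1/m²]
Adding exponents of each base unit: kg: 1, m: -1, s: -2
SI base units of pressure: kg/(m·s²)

Answer: kg/(m·s²)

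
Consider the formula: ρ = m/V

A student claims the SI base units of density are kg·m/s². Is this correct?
Units of each symbol in ρ = m/V:
  m (mass): kg
  V (volume): m³  → in the denominator, contributes 1/m³

Multiplying the contributions: [kg] · [1/m³]
Adding exponents of each base unit: kg: 1, m: -3
SI base units of density: kg/m³

The claimed units kg·m/s² (exponents kg: 1, m: 1, s: -2) do not match the derived units kg/m³ (exponents kg: 1, m: -3), so the claim is incorrect.

Answer: No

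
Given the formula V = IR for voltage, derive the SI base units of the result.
Units of each symbol in V = IR:
  I (current): A
  R (resistance, in ohms): kg·m²/(s³·A²)

Multiplying the contributions: [A] · [kg·m²/(s³·A²)]
Adding exponents of each base unit: kg: 1, m: 2, s: -3, A: -1
SI base units of voltage: kg·m²/(s³·A)

Answer: kg·m²/(s³·A)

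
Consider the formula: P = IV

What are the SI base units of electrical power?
Units of each symbol in P = IV:
  I (current): A
  V (voltage, in volts): kg·m²/(s³·A)

Multiplying the contributions: [A] · [kg·m²/(s³·A)]
Adding exponents of each base unit: kg: 1, m: 2, s: -3
SI base units of electrical power: kg·m²/s³

Answer: kg·m²/s³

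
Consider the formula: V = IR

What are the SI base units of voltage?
Units of each symbol in V = IR:
  I (current): A
  R (resistance, in ohms): kg·m²/(s³·A²)

Multiplying the contributions: [A] · [kg·m²/(s³·A²)]
Adding exponents of each base unit: kg: 1, m: 2, s: -3, A: -1
SI base units of voltage: kg·m²/(s³·A)

Answer: kg·m²/(s³·A)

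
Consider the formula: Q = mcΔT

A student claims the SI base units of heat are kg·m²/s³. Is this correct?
Units of each symbol in Q = mcΔT:
  m (mass): kg
  c (specific heat capacity, in J/(kg·K)): m²/(s²·K)
  ΔT (temperature change): K

Multiplying the contributions: [kg] · [m²/(s²·K)] · [K]
Adding exponents of each base unit: kg: 1, m: 2, s: -2
SI base units of heat: kg·m²/s²

The claimed units kg·m²/s³ (exponents kg: 1, m: 2, s: -3) do not match the derived units kg·m²/s² (exponents kg: 1, m: 2, s: -2), so the claim is incorrect.

Answer: No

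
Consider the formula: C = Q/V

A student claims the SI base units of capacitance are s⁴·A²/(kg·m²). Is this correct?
Units of each symbol in C = Q/V:
  Q (charge, in coulombs): s·A
  V (voltage, in volts): kg·m²/(s³·A)  → in the denominator, contributes s³·A/(kg·m²)

Multiplying the contributions: [s·A] · [s³·A/(kg·m²)]
Adding exponents of each base unit: kg: -1, m: -2, s: 4, A: 2
SI base units of capacitance: s⁴·A²/(kg·m²)

The claimed units s⁴·A²/(kg·m²) match the derived units, so the claim is correct.

Answer: Yes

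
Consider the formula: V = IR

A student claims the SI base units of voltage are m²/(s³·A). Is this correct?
Units of each symbol in V = IR:
  I (current): A
  R (resistance, in ohms): kg·m²/(s³·A²)

Multiplying the contributions: [A] · [kg·m²/(s³·A²)]
Adding exponents of each base unit: kg: 1, m: 2, s: -3, A: -1
SI base units of voltage: kg·m²/(s³·A)

The claimed units m²/(s³·A) (exponents m: 2, s: -3, A: -1) do not match the derived units kg·m²/(s³·A) (exponents kg: 1, m: 2, s: -3, A: -1), so the claim is incorrect.

Answer: No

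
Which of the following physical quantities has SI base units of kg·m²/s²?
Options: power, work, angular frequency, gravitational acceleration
Checking the SI base units of each option:
  power (P = W/t): kg·m²/s³  ✗
  work (W = Fd): kg·m²/s²  ✓ matches
  angular frequency (ω = 2πf): 1/s  ✗
  gravitational acceleration (g = GM/r²): m/s²  ✗

Only work has units kg·m²/s².

Answer: work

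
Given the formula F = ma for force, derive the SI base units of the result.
Units of each symbol in F = ma:
  m (mass): kg
  a (acceleration): m/s²

Multiplying the contributions: [kg] · [m/s²]
Adding exponents of each base unit: kg: 1, m: 1, s: -2
SI base units of force: kg·m/s²

Answer: kg·m/s²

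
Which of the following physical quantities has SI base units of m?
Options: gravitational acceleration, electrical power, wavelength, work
Checking the SI base units of each option:
  gravitational acceleration (g = GM/r²): m/s²  ✗
  electrical power (P = IV): kg·m²/s³  ✗
  wavelength (λ = v/f): m  ✓ matches
  work (W = Fd): kg·m²/s²  ✗

Only wavelength has units m.

Answer: wavelength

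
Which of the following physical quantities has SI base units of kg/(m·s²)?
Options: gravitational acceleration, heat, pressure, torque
Checking the SI base units of each option:
  gravitational acceleration (g = GM/r²): m/s²  ✗
  heat (Q = mcΔT): kg·m²/s²  ✗
  pressure (P = F/A): kg/(m·s²)  ✓ matches
  torque (τ = Fr): kg·m²/s²  ✗

Only pressure has units kg/(m·s²).

Answer: pressure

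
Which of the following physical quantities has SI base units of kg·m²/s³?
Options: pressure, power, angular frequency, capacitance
Checking the SI base units of each option:
  pressure (P = F/A): kg/(m·s²)  ✗
  power (P = W/t): kg·m²/s³  ✓ matches
  angular frequency (ω = 2πf): 1/s  ✗
  capacitance (C = Q/V): s⁴·A²/(kg·m²)  ✗

Only power has units kg·m²/s³.

Answer: power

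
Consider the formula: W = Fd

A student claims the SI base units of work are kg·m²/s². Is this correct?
Units of each symbol in W = Fd:
  F (force): kg·m/s²
  d (displacement): m

Multiplying the contributions: [kg·m/s²] · [m]
Adding exponents of each base unit: kg: 1, m: 2, s: -2
SI base units of work: kg·m²/s²

The claimed units kg·m²/s² match the derived units, so the claim is correct.

Answer: Yes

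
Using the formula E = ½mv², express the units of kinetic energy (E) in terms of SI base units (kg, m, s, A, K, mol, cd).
Units of each symbol in E = ½mv²:
  m (mass): kg
  v (speed): m/s  → to the power 2, contributes m²/s²
  The factor ½ is dimensionless.

Multiplying the contributions: [kg] · [m²/s²]
Adding exponents of each base unit: kg: 1, m: 2, s: -2
SI base units of kinetic energy: kg·m²/s²

Answer: kg·m²/s²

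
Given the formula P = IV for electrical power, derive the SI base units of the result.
Units of each symbol in P = IV:
  I (current): A
  V (voltage, in volts): kg·m²/(s³·A)

Multiplying the contributions: [A] · [kg·m²/(s³·A)]
Adding exponents of each base unit: kg: 1, m: 2, s: -3
SI base units of electrical power: kg·m²/s³

Answer: kg·m²/s³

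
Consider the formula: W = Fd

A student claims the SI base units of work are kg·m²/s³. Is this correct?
Units of each symbol in W = Fd:
  F (force): kg·m/s²
  d (displacement): m

Multiplying the contributions: [kg·m/s²] · [m]
Adding exponents of each base unit: kg: 1, m: 2, s: -2
SI base units of work: kg·m²/s²

The claimed units kg·m²/s³ (exponents kg: 1, m: 2, s: -3) do not match the derived units kg·m²/s² (exponents kg: 1, m: 2, s: -2), so the claim is incorrect.

Answer: No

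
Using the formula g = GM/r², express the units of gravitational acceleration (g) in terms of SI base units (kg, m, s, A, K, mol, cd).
Units of each symbol in g = GM/r²:
  G (gravitational constant): m³/(kg·s²)
  M (mass): kg
  r (distance): m  → to the power 2 in the denominator, contributes 1/m²

Multiplying the contributions: [m³/(kg·s²)] · [kg] · [1/m²]
Adding exponents of each base unit: m: 1, s: -2
SI base units of gravitational acceleration: m/s²

Answer: m/s²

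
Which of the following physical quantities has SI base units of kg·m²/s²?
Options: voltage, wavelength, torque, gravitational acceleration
Checking the SI base units of each option:
  voltage (V = IR): kg·m²/(s³·A)  ✗
  wavelength (λ = v/f): m  ✗
  torque (τ = Fr): kg·m²/s²  ✓ matches
  gravitational acceleration (g = GM/r²): m/s²  ✗

Only torque has units kg·m²/s².

Answer: torque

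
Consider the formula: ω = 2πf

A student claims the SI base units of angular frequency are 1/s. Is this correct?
Units of each symbol in ω = 2πf:
  f (frequency): 1/s
  The factor 2π is dimensionless.

Multiplying the contributions: [1/s]
Adding exponents of each base unit: s: -1
SI base units of angular frequency: 1/s

The claimed units 1/s match the derived units, so the claim is correct.

Answer: Yes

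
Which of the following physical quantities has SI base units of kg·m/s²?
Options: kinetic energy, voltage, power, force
Checking the SI base units of each option:
  kinetic energy (E = ½mv²): kg·m²/s²  ✗
  voltage (V = IR): kg·m²/(s³·A)  ✗
  power (P = W/t): kg·m²/s³  ✗
  force (F = ma): kg·m/s²  ✓ matches

Only force has units kg·m/s².

Answer: force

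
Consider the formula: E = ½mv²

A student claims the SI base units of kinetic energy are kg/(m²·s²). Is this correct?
Units of each symbol in E = ½mv²:
  m (mass): kg
  v (speed): m/s  → to the power 2, contributes m²/s²
  The factor ½ is dimensionless.

Multiplying the contributions: [kg] · [m²/s²]
Adding exponents of each base unit: kg: 1, m: 2, s: -2
SI base units of kinetic energy: kg·m²/s²

The claimed units kg/(m²·s²) (exponents kg: 1, m: -2, s: -2) do not match the derived units kg·m²/s² (exponents kg: 1, m: 2, s: -2), so the claim is incorrect.

Answer: No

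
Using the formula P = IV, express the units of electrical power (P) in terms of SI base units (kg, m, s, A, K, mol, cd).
Units of each symbol in P = IV:
  I (current): A
  V (voltage, in volts): kg·m²/(s³·A)

Multiplying the contributions: [A] · [kg·m²/(s³·A)]
Adding exponents of each base unit: kg: 1, m: 2, s: -3
SI base units of electrical power: kg·m²/s³

Answer: kg·m²/s³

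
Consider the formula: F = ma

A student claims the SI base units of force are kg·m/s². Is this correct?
Units of each symbol in F = ma:
  m (mass): kg
  a (acceleration): m/s²

Multiplying the contributions: [kg] · [m/s²]
Adding exponents of each base unit: kg: 1, m: 1, s: -2
SI base units of force: kg·m/s²

The claimed units kg·m/s² match the derived units, so the claim is correct.

Answer: Yes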